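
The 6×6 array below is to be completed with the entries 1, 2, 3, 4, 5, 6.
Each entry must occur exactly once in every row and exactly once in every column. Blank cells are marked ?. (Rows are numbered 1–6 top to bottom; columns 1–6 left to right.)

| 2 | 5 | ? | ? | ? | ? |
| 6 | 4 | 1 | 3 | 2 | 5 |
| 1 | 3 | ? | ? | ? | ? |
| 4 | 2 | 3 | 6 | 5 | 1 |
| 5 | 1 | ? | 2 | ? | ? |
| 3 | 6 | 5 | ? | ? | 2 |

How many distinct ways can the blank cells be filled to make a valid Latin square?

5

Row 1, column 3: eliminating its row and column leaves {4, 6}.
Row 1, column 4: eliminating its row and column leaves {1, 4}.
Row 1, column 5: eliminating its row and column leaves {1, 3, 4, 6}.
Row 1, column 6: eliminating its row and column leaves {3, 4, 6}.
Row 3, column 3: eliminating its row and column leaves {2, 4, 6}.
Row 3, column 4: eliminating its row and column leaves {4, 5}.
Row 3, column 5: eliminating its row and column leaves {4, 6}.
Row 3, column 6: eliminating its row and column leaves {4, 6}.
Row 5, column 3: eliminating its row and column leaves {4, 6}.
Row 5, column 5: eliminating its row and column leaves {3, 4, 6}.
Row 5, column 6: eliminating its row and column leaves {3, 4, 6}.
Row 6, column 4: eliminating its row and column leaves {1, 4}.
Row 6, column 5: eliminating its row and column leaves {1, 4}.
Enumerating the assignments across these blanks that avoid any row or column repeat gives 5 completions.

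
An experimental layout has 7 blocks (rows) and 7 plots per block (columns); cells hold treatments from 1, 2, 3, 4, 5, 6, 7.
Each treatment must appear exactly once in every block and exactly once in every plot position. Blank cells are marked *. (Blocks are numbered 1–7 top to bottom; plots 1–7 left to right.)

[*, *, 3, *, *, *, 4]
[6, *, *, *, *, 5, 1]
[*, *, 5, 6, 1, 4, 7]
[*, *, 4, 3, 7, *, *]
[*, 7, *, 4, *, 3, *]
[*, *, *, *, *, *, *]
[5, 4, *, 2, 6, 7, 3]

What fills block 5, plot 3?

6

Block 2, plot 4: block 2 has {1, 5, 6} and plot 4 has {2, 3, 4, 6}, leaving only 7.
Block 2, plot 3: block 2 has {1, 5, 6, 7} and plot 3 has {3, 4, 5}, leaving only 2.
Block 2, plot 2: block 2 has {1, 2, 5, 6, 7} and plot 2 has {4, 7}, leaving only 3.
Block 2, plot 5: block 2 has {1, 2, 3, 5, 6, 7} and plot 5 has {1, 6, 7}, leaving only 4.
Block 3, plot 2: block 3 has {1, 4, 5, 6, 7} and plot 2 has {3, 4, 7}, leaving only 2.
Block 3, plot 1: block 3 has {1, 2, 4, 5, 6, 7} and plot 1 has {5, 6}, leaving only 3.
Block 7, plot 3: block 7 has {2, 3, 4, 5, 6, 7} and plot 3 has {2, 3, 4, 5}, leaving only 1.
Block 5 already has {3, 4, 7} and plot 3 already has {1, 2, 3, 4, 5}, so block 5, plot 3 must be 6.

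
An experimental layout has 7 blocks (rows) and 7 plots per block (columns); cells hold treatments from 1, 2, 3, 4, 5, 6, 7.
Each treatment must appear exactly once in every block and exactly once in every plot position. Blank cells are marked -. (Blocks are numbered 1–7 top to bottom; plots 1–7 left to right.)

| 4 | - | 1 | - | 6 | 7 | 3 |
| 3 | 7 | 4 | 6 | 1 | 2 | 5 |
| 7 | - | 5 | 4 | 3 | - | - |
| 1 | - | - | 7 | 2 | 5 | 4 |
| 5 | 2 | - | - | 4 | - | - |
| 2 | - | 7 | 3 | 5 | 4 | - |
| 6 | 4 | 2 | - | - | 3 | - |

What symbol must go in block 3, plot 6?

Block 1, plot 2: block 1 has {1, 3, 4, 6, 7} and plot 2 has {2, 4, 7}, leaving only 5.
Block 1, plot 4: block 1 has {1, 3, 4, 5, 6, 7} and plot 4 has {3, 4, 6, 7}, leaving only 2.
Block 5, plot 4: block 5 has {2, 4, 5} and plot 4 has {2, 3, 4, 6, 7}, leaving only 1.
Block 5, plot 6: block 5 has {1, 2, 4, 5} and plot 6 has {2, 3, 4, 5, 7}, leaving only 6.
Block 3 already has {3, 4, 5, 7} and plot 6 already has {2, 3, 4, 5, 6, 7}, so block 3, plot 6 must be 1.

1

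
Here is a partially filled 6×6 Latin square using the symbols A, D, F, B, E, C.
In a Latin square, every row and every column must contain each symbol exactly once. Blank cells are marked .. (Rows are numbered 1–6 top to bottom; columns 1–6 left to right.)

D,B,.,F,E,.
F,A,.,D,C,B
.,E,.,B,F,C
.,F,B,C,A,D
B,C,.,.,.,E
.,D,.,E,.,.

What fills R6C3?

A

Row 1, column 6: row 1 has {D, F, B, E} and column 6 has {D, B, E, C}, leaving only A.
Row 1, column 3: row 1 has {A, D, F, B, E} and column 3 has {B}, leaving only C.
Row 2, column 3: row 2 has {A, D, F, B, C} and column 3 has {B, C}, leaving only E.
Row 3, column 1: row 3 has {F, B, E, C} and column 1 has {D, F, B}, leaving only A.
Row 3, column 3: row 3 has {A, F, B, E, C} and column 3 has {B, E, C}, leaving only D.
Row 4, column 1: row 4 has {A, D, F, B, C} and column 1 has {A, D, F, B}, leaving only E.
Row 5, column 4: row 5 has {B, E, C} and column 4 has {D, F, B, E, C}, leaving only A.
Row 5, column 3: row 5 has {A, B, E, C} and column 3 has {D, B, E, C}, leaving only F.
Row 6 already has {D, E} and column 3 already has {D, F, B, E, C}, so row 6, column 3 must be A.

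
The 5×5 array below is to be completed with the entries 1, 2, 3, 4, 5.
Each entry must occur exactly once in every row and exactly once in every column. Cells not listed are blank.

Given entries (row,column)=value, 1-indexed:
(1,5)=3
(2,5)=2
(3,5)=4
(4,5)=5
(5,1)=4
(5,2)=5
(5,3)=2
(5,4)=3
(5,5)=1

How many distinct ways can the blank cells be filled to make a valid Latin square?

56

Row 1, column 1: eliminating its row and column leaves {1, 2, 5}.
Row 1, column 2: eliminating its row and column leaves {1, 2, 4}.
Row 1, column 3: eliminating its row and column leaves {1, 4, 5}.
Row 1, column 4: eliminating its row and column leaves {1, 2, 4, 5}.
Row 2, column 1: eliminating its row and column leaves {1, 3, 5}.
Row 2, column 2: eliminating its row and column leaves {1, 3, 4}.
Row 2, column 3: eliminating its row and column leaves {1, 3, 4, 5}.
Row 2, column 4: eliminating its row and column leaves {1, 4, 5}.
Row 3, column 1: eliminating its row and column leaves {1, 2, 3, 5}.
Row 3, column 2: eliminating its row and column leaves {1, 2, 3}.
Row 3, column 3: eliminating its row and column leaves {1, 3, 5}.
Row 3, column 4: eliminating its row and column leaves {1, 2, 5}.
Row 4, column 1: eliminating its row and column leaves {1, 2, 3}.
Row 4, column 2: eliminating its row and column leaves {1, 2, 3, 4}.
Row 4, column 3: eliminating its row and column leaves {1, 3, 4}.
Row 4, column 4: eliminating its row and column leaves {1, 2, 4}.
Enumerating the assignments across these blanks that avoid any row or column repeat gives 56 completions.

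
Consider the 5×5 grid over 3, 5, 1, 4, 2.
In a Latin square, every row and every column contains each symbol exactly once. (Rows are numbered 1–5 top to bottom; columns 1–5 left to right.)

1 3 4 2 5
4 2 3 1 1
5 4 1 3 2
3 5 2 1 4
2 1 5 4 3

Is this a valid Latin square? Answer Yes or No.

No

Row 2 contains 1 twice (at columns 4 and 5), so it is not a permutation.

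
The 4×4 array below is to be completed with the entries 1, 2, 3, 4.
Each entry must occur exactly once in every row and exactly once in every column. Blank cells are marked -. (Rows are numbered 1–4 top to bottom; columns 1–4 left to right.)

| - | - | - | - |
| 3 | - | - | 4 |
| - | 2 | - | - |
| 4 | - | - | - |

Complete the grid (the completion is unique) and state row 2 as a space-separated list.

3 1 2 4

Row 2, column 2: row 2 has {3, 4} and column 2 has {2}, leaving only 1.
Row 2, column 3: row 2 has {1, 3, 4} and column 3 has {}, leaving only 2.
So row 2 reads: 3 1 2 4.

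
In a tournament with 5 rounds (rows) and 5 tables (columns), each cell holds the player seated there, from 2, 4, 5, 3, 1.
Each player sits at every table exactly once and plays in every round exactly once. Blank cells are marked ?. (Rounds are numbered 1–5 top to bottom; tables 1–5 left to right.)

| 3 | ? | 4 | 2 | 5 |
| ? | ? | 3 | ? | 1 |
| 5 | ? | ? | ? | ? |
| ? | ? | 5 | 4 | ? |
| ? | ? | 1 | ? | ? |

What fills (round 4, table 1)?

1

Round 1, table 2: round 1 has {2, 4, 5, 3} and table 2 has {}, leaving only 1.
Round 2, table 4: round 2 has {3, 1} and table 4 has {2, 4}, leaving only 5.
Round 3, table 3: round 3 has {5} and table 3 has {4, 5, 3, 1}, leaving only 2.
Round 5, table 4: round 5 has {1} and table 4 has {2, 4, 5}, leaving only 3.
Round 3, table 4: round 3 has {2, 5} and table 4 has {2, 4, 5, 3}, leaving only 1.
Round 4, table 1 is narrowed to {2, 1}.
If it were 2, then round 5, table 1 would be left with no valid symbol.
So round 4, table 1 must be 1.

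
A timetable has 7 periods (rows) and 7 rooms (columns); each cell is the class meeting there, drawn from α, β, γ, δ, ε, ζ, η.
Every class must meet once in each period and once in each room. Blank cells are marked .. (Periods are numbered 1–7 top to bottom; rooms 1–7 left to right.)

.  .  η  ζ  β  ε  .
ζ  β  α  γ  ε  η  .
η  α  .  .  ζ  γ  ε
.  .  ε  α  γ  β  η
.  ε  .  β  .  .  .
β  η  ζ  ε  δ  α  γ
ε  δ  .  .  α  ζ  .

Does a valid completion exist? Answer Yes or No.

Period 1, room 2: period 1 has {β, ε, ζ, η} and room 2 has {α, β, δ, ε, η}, so it must be γ.
Period 2, room 7: period 2 has {α, β, γ, ε, ζ, η} and room 7 has {γ, ε, η}, so it must be δ.
Period 1, room 7: period 1 has {β, γ, ε, ζ, η} and room 7 has {γ, δ, ε, η}, so it must be α.
Period 1, room 1: period 1 has {α, β, γ, ε, ζ, η} and room 1 has {β, ε, ζ, η}, so it must be δ.
Now period 4, room 1: period 4 together with room 1 already contain {α, β, γ, δ, ε, ζ, η} — every symbol — so nothing can go there. The grid has no valid completion.

No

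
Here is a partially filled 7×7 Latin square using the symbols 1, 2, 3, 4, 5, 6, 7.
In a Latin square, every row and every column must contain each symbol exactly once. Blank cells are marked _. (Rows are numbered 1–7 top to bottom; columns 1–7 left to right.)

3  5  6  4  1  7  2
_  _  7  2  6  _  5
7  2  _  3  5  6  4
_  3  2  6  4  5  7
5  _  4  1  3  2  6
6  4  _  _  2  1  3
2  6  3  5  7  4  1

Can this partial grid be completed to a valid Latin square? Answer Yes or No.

No row or column among the givens repeats a symbol, and propagating forced cells runs into no contradiction.
One valid completion exists (for instance, 3 5 6 4 1 7 2 / 4 1 7 2 6 3 5 / 7 2 1 3 5 6 4 / 1 3 2 6 4 5 7 / 5 7 4 1 3 2 6 / 6 4 5 7 2 1 3 / 2 6 3 5 7 4 1).

Yes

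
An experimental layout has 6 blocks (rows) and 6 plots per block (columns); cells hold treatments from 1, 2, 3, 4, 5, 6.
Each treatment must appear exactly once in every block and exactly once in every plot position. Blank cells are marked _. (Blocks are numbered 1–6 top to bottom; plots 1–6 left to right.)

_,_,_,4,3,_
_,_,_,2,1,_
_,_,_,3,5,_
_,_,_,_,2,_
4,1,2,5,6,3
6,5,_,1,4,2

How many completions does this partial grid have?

Block 1, plot 1: eliminating its block and plot leaves {1, 2, 5}.
Block 1, plot 2: eliminating its block and plot leaves {2, 6}.
Block 1, plot 3: eliminating its block and plot leaves {1, 5, 6}.
Block 1, plot 6: eliminating its block and plot leaves {1, 5, 6}.
Block 2, plot 1: eliminating its block and plot leaves {3, 5}.
Block 2, plot 2: eliminating its block and plot leaves {3, 4, 6}.
Block 2, plot 3: eliminating its block and plot leaves {3, 4, 5, 6}.
Block 2, plot 6: eliminating its block and plot leaves {4, 5, 6}.
Block 3, plot 1: eliminating its block and plot leaves {1, 2}.
Block 3, plot 2: eliminating its block and plot leaves {2, 4, 6}.
Block 3, plot 3: eliminating its block and plot leaves {1, 4, 6}.
Block 3, plot 6: eliminating its block and plot leaves {1, 4, 6}.
Block 4, plot 1: eliminating its block and plot leaves {1, 3, 5}.
Block 4, plot 2: eliminating its block and plot leaves {3, 4, 6}.
Block 4, plot 3: eliminating its block and plot leaves {1, 3, 4, 5, 6}.
Block 4, plot 4: eliminating its block and plot leaves {6}.
Block 4, plot 6: eliminating its block and plot leaves {1, 4, 5, 6}.
Block 6, plot 3: eliminating its block and plot leaves {3}.
Enumerating the assignments across these blanks that avoid any block or plot repeat gives 20 completions.

20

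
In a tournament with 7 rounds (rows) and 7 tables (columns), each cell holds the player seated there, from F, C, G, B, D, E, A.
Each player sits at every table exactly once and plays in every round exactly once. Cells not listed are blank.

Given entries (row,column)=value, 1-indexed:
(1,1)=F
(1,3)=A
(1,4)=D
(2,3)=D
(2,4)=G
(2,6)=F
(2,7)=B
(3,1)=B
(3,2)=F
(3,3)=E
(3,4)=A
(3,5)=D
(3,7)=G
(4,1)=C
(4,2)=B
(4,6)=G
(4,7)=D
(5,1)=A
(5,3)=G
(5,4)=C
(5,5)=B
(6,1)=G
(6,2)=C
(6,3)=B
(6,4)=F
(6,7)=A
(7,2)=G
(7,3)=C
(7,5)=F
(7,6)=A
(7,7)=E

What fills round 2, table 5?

C

Round 1, table 2: round 1 has {F, D, A} and table 2 has {F, C, G, B}, leaving only E.
Round 1, table 7: round 1 has {F, D, E, A} and table 7 has {G, B, D, E, A}, leaving only C.
Round 1, table 5: round 1 has {F, C, D, E, A} and table 5 has {F, B, D}, leaving only G.
Round 1, table 6: round 1 has {F, C, G, D, E, A} and table 6 has {F, G, A}, leaving only B.
Round 2, table 1: round 2 has {F, G, B, D} and table 1 has {F, C, G, B, A}, leaving only E.
Round 2, table 2: round 2 has {F, G, B, D, E} and table 2 has {F, C, G, B, E}, leaving only A.
Round 2 already has {F, G, B, D, E, A} and table 5 already has {F, G, B, D}, so round 2, table 5 must be C.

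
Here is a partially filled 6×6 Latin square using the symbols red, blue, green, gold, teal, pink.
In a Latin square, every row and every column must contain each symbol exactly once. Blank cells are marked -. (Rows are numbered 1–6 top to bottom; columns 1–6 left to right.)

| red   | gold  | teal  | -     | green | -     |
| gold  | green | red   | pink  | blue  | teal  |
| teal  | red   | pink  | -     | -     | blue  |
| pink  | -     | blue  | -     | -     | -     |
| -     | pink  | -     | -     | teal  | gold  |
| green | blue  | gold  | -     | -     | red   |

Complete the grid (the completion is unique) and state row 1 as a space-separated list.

red gold teal blue green pink

Row 1, column 4: row 1 has {red, green, gold, teal} and column 4 has {pink}, leaving only blue.
Row 1, column 6: row 1 has {red, blue, green, gold, teal} and column 6 has {red, blue, gold, teal}, leaving only pink.
So row 1 reads: red gold teal blue green pink.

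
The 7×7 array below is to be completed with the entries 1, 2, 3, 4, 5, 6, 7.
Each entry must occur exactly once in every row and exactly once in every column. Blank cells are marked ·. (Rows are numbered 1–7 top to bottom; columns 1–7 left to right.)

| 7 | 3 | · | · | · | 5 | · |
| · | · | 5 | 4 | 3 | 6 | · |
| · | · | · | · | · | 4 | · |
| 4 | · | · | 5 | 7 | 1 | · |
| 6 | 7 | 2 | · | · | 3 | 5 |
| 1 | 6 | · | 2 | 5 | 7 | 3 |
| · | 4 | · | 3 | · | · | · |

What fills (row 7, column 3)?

7

Row 2, column 1: row 2 has {3, 4, 5, 6} and column 1 has {1, 4, 6, 7}, leaving only 2.
Row 2, column 2: row 2 has {2, 3, 4, 5, 6} and column 2 has {3, 4, 6, 7}, leaving only 1.
Row 2, column 7: row 2 has {1, 2, 3, 4, 5, 6} and column 7 has {3, 5}, leaving only 7.
Row 4, column 2: row 4 has {1, 4, 5, 7} and column 2 has {1, 3, 4, 6, 7}, leaving only 2.
Row 3, column 2: row 3 has {4} and column 2 has {1, 2, 3, 4, 6, 7}, leaving only 5.
Row 3, column 1: row 3 has {4, 5} and column 1 has {1, 2, 4, 6, 7}, leaving only 3.
Row 4, column 7: row 4 has {1, 2, 4, 5, 7} and column 7 has {3, 5, 7}, leaving only 6.
Row 4, column 3: row 4 has {1, 2, 4, 5, 6, 7} and column 3 has {2, 5}, leaving only 3.
Row 5, column 4: row 5 has {2, 3, 5, 6, 7} and column 4 has {2, 3, 4, 5}, leaving only 1.
Row 1, column 4: row 1 has {3, 5, 7} and column 4 has {1, 2, 3, 4, 5}, leaving only 6.
Row 3, column 4: row 3 has {3, 4, 5} and column 4 has {1, 2, 3, 4, 5, 6}, leaving only 7.
Row 5, column 5: row 5 has {1, 2, 3, 5, 6, 7} and column 5 has {3, 5, 7}, leaving only 4.
Row 6, column 3: row 6 has {1, 2, 3, 5, 6, 7} and column 3 has {2, 3, 5}, leaving only 4.
Row 1, column 3: row 1 has {3, 5, 6, 7} and column 3 has {2, 3, 4, 5}, leaving only 1.
Row 1, column 5: row 1 has {1, 3, 5, 6, 7} and column 5 has {3, 4, 5, 7}, leaving only 2.
Row 1, column 7: row 1 has {1, 2, 3, 5, 6, 7} and column 7 has {3, 5, 6, 7}, leaving only 4.
Row 3, column 3: row 3 has {3, 4, 5, 7} and column 3 has {1, 2, 3, 4, 5}, leaving only 6.
Row 7 already has {3, 4} and column 3 already has {1, 2, 3, 4, 5, 6}, so row 7, column 3 must be 7.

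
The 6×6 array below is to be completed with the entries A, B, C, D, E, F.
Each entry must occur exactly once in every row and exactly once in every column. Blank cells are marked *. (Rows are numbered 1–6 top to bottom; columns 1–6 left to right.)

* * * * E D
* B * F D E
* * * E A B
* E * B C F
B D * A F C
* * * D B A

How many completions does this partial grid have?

Row 1, column 1: eliminating its row and column leaves {A, C, F}.
Row 1, column 2: eliminating its row and column leaves {A, C, F}.
Row 1, column 3: eliminating its row and column leaves {A, B, C, F}.
Row 1, column 4: eliminating its row and column leaves {C}.
Row 2, column 1: eliminating its row and column leaves {A, C}.
Row 2, column 3: eliminating its row and column leaves {A, C}.
Row 3, column 1: eliminating its row and column leaves {C, D, F}.
Row 3, column 2: eliminating its row and column leaves {C, F}.
Row 3, column 3: eliminating its row and column leaves {C, D, F}.
Row 4, column 1: eliminating its row and column leaves {A, D}.
Row 4, column 3: eliminating its row and column leaves {A, D}.
Row 5, column 3: eliminating its row and column leaves {E}.
Row 6, column 1: eliminating its row and column leaves {C, E, F}.
Row 6, column 2: eliminating its row and column leaves {C, F}.
Row 6, column 3: eliminating its row and column leaves {C, E, F}.
Enumerating the assignments across these blanks that avoid any row or column repeat gives 3 completions.

3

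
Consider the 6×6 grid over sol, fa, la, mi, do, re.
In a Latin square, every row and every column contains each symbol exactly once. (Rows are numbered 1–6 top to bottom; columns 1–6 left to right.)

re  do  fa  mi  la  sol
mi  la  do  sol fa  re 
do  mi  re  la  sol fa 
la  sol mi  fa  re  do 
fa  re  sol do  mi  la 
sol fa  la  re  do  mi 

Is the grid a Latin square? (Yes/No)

Yes

Each row is a permutation of the 6 symbols, and so is each column.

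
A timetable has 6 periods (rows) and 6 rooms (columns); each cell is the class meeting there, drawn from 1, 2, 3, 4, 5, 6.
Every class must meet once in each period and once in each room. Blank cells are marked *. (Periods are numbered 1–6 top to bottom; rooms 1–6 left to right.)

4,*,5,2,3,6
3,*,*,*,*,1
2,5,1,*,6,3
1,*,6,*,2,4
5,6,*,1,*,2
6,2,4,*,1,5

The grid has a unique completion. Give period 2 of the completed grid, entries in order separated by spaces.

Period 2, room 2: period 2 has {1, 3} and room 2 has {2, 5, 6}, leaving only 4.
Period 2, room 3: period 2 has {1, 3, 4} and room 3 has {1, 4, 5, 6}, leaving only 2.
Period 2, room 5: period 2 has {1, 2, 3, 4} and room 5 has {1, 2, 3, 6}, leaving only 5.
Period 2, room 4: period 2 has {1, 2, 3, 4, 5} and room 4 has {1, 2}, leaving only 6.
So period 2 reads: 3 4 2 6 5 1.

3 4 2 6 5 1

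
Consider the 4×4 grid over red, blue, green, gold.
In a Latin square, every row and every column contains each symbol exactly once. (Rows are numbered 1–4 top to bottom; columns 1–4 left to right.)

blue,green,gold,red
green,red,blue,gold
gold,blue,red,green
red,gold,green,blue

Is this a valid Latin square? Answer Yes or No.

Yes

Each row is a permutation of the 4 symbols, and so is each column.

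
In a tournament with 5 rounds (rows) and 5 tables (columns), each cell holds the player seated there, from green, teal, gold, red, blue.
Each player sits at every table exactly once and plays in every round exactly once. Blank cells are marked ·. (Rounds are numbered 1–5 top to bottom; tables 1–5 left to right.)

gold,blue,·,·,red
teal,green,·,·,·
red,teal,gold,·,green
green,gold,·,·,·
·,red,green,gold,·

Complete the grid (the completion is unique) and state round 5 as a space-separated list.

blue red green gold teal

Round 5, table 1: round 5 has {green, gold, red} and table 1 has {green, teal, gold, red}, leaving only blue.
Round 5, table 5: round 5 has {green, gold, red, blue} and table 5 has {green, red}, leaving only teal.
So round 5 reads: blue red green gold teal.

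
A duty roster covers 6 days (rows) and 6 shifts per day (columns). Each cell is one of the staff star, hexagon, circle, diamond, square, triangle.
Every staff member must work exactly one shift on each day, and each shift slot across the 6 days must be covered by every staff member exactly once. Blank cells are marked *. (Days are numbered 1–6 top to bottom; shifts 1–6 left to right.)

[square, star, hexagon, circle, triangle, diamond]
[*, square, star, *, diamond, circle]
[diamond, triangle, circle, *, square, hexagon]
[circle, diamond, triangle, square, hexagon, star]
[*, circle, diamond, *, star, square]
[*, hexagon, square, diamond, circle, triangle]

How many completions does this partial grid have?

2

Day 2, shift 1: eliminating its day and shift leaves {hexagon, triangle}.
Day 2, shift 4: eliminating its day and shift leaves {hexagon, triangle}.
Day 3, shift 4: eliminating its day and shift leaves {star}.
Day 5, shift 1: eliminating its day and shift leaves {hexagon, triangle}.
Day 5, shift 4: eliminating its day and shift leaves {hexagon, triangle}.
Day 6, shift 1: eliminating its day and shift leaves {star}.
Enumerating the assignments across these blanks that avoid any day or shift repeat gives 2 completions.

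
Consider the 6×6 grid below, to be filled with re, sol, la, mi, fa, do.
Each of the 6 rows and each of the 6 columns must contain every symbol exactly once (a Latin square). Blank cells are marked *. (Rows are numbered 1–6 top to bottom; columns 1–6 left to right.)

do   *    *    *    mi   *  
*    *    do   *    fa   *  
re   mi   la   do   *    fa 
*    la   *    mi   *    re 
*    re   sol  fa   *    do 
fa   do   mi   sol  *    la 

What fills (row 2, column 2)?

Row 2 already has {fa, do} and column 2 already has {re, la, mi, do}, so row 2, column 2 must be sol.

sol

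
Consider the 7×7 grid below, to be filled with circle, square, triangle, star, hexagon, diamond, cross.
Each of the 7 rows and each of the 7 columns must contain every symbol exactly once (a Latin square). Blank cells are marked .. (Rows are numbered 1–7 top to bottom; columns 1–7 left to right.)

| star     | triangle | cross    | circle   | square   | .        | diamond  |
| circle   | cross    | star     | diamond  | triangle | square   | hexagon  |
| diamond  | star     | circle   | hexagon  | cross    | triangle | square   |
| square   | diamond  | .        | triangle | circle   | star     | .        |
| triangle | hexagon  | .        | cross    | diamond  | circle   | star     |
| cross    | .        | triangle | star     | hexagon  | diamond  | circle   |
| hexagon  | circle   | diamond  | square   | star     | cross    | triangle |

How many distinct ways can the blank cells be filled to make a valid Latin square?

1

Row 1, column 6: eliminating its row and column leaves {hexagon}.
Row 4, column 3: eliminating its row and column leaves {hexagon}.
Row 4, column 7: eliminating its row and column leaves {cross}.
Row 5, column 3: eliminating its row and column leaves {square}.
Row 6, column 2: eliminating its row and column leaves {square}.
Only one assignment across all blanks avoids any row or column repeat, giving 1 completion.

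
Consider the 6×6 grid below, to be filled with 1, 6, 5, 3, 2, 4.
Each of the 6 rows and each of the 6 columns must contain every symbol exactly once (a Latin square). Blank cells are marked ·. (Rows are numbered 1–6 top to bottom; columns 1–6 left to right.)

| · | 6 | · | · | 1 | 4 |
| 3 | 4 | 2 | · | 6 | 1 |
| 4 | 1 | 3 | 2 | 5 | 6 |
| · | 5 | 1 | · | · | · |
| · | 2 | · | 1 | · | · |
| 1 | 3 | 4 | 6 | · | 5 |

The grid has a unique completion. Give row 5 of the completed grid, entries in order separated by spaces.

Row 5, column 6: row 5 has {1, 2} and column 6 has {1, 6, 5, 4}, leaving only 3.
Row 5, column 5: row 5 has {1, 3, 2} and column 5 has {1, 6, 5}, leaving only 4.
Row 1, column 3: row 1 has {1, 6, 4} and column 3 has {1, 3, 2, 4}, leaving only 5.
Row 5, column 3: row 5 has {1, 3, 2, 4} and column 3 has {1, 5, 3, 2, 4}, leaving only 6.
Row 5, column 1: row 5 has {1, 6, 3, 2, 4} and column 1 has {1, 3, 4}, leaving only 5.
So row 5 reads: 5 2 6 1 4 3.

5 2 6 1 4 3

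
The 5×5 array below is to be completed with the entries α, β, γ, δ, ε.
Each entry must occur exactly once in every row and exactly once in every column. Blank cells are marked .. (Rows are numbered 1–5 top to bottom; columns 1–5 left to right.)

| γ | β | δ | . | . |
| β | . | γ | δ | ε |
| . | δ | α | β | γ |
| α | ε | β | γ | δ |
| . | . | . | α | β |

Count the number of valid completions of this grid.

Row 1, column 4: eliminating its row and column leaves {ε}.
Row 1, column 5: eliminating its row and column leaves {α}.
Row 2, column 2: eliminating its row and column leaves {α}.
Row 3, column 1: eliminating its row and column leaves {ε}.
Row 5, column 1: eliminating its row and column leaves {δ, ε}.
Row 5, column 2: eliminating its row and column leaves {γ}.
Row 5, column 3: eliminating its row and column leaves {ε}.
Only one assignment across all blanks avoids any row or column repeat, giving 1 completion.

1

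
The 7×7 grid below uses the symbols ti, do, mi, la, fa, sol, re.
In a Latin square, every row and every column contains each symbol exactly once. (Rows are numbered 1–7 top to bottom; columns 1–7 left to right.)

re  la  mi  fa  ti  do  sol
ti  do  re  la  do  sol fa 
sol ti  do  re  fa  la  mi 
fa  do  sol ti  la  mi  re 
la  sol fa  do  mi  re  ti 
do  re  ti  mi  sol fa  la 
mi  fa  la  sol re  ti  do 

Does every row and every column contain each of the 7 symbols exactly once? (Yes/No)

Column 2 contains do twice (at rows 2 and 4), so it is not a permutation.

No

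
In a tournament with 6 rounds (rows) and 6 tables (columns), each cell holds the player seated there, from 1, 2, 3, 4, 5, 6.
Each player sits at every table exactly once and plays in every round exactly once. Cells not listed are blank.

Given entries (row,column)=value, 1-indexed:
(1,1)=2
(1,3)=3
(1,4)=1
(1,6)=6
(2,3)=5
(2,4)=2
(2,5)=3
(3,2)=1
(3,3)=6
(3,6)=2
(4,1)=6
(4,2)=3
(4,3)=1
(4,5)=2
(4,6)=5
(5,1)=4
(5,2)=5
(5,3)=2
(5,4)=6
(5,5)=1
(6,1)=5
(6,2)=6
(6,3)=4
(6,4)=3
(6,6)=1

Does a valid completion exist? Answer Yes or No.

Round 6, table 5: round 6 together with table 5 already contain {1, 2, 3, 4, 5, 6} — every symbol — so nothing can go there. The grid has no valid completion.

No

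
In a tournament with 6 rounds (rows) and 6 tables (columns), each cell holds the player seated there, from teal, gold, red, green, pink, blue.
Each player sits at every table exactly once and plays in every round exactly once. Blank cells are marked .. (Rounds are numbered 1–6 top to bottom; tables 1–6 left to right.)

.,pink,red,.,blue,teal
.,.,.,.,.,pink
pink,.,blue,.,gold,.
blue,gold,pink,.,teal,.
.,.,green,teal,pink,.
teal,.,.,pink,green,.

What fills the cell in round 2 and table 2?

green

Round 2, table 5: round 2 has {pink} and table 5 has {teal, gold, green, pink, blue}, leaving only red.
Round 6, table 3: round 6 has {teal, green, pink} and table 3 has {red, green, pink, blue}, leaving only gold.
Round 2, table 3: round 2 has {red, pink} and table 3 has {gold, red, green, pink, blue}, leaving only teal.
Round 2, table 2 is narrowed to {green, blue}.
If it were blue, then round 6, table 2 would be left with no valid symbol.
So round 2, table 2 must be green.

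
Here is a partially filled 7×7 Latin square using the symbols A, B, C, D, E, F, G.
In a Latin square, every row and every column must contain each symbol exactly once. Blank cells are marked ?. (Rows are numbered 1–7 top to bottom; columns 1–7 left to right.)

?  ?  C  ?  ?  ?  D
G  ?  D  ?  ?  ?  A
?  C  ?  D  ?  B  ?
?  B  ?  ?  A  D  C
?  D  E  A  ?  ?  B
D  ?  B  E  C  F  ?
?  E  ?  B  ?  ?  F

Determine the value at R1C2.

Row 2, column 2: row 2 has {A, D, G} and column 2 has {B, C, D, E}, leaving only F.
Row 2, column 4: row 2 has {A, D, F, G} and column 4 has {A, B, D, E}, leaving only C.
Row 2, column 6: row 2 has {A, C, D, F, G} and column 6 has {B, D, F}, leaving only E.
Row 2, column 5: row 2 has {A, C, D, E, F, G} and column 5 has {A, C}, leaving only B.
Row 6, column 7: row 6 has {B, C, D, E, F} and column 7 has {A, B, C, D, F}, leaving only G.
Row 3, column 7: row 3 has {B, C, D} and column 7 has {A, B, C, D, F, G}, leaving only E.
Row 6, column 2: row 6 has {B, C, D, E, F, G} and column 2 has {B, C, D, E, F}, leaving only A.
Row 1 already has {C, D} and column 2 already has {A, B, C, D, E, F}, so row 1, column 2 must be G.

G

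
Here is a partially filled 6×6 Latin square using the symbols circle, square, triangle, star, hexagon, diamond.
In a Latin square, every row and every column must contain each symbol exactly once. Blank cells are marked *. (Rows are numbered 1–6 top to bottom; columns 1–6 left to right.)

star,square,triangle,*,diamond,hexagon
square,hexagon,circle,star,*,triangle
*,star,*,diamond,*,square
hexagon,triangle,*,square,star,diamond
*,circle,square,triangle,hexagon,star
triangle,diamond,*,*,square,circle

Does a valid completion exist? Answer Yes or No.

No

Row 2, column 5: row 2 together with column 5 already contain {circle, square, triangle, star, hexagon, diamond} — every symbol — so nothing can go there. The grid has no valid completion.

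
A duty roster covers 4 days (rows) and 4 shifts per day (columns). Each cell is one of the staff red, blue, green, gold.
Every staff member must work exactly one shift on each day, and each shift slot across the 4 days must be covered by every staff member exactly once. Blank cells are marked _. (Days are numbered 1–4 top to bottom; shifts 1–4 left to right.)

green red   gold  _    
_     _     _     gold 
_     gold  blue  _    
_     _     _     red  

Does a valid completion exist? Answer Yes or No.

No day or shift among the givens repeats a symbol, and propagating forced cells runs into no contradiction.
One valid completion exists (for instance, green red gold blue / blue green red gold / red gold blue green / gold blue green red).

Yes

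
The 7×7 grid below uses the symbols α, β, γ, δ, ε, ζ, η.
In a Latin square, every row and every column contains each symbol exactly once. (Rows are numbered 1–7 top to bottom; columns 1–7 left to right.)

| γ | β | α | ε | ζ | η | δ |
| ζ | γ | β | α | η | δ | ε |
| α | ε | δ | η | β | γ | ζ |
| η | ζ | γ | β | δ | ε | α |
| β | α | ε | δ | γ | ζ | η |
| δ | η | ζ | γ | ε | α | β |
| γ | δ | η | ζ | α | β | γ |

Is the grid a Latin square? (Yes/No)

No

Column 1 contains γ twice (at rows 1 and 7), so it is not a permutation.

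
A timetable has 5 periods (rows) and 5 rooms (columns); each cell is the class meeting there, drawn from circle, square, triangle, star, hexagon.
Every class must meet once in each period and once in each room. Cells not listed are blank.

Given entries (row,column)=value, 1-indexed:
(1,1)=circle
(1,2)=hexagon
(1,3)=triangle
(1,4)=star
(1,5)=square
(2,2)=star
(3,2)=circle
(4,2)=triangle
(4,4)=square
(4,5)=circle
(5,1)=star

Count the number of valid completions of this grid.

3

Period 2, room 1: eliminating its period and room leaves {square, triangle, hexagon}.
Period 2, room 3: eliminating its period and room leaves {circle, square, hexagon}.
Period 2, room 4: eliminating its period and room leaves {circle, triangle, hexagon}.
Period 2, room 5: eliminating its period and room leaves {triangle, hexagon}.
Period 3, room 1: eliminating its period and room leaves {square, triangle, hexagon}.
Period 3, room 3: eliminating its period and room leaves {square, star, hexagon}.
Period 3, room 4: eliminating its period and room leaves {triangle, hexagon}.
Period 3, room 5: eliminating its period and room leaves {triangle, star, hexagon}.
Period 4, room 1: eliminating its period and room leaves {hexagon}.
Period 4, room 3: eliminating its period and room leaves {star, hexagon}.
Period 5, room 2: eliminating its period and room leaves {square}.
Period 5, room 3: eliminating its period and room leaves {circle, square, hexagon}.
Period 5, room 4: eliminating its period and room leaves {circle, triangle, hexagon}.
Period 5, room 5: eliminating its period and room leaves {triangle, hexagon}.
Enumerating the assignments across these blanks that avoid any period or room repeat gives 3 completions.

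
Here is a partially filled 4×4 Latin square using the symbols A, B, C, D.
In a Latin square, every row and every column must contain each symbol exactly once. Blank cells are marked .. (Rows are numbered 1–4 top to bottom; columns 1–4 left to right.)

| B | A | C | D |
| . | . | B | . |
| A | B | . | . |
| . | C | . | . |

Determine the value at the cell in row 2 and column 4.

Row 2, column 2: row 2 has {B} and column 2 has {A, B, C}, leaving only D.
Row 2, column 1: row 2 has {B, D} and column 1 has {A, B}, leaving only C.
Row 2 already has {B, C, D} and column 4 already has {D}, so row 2, column 4 must be A.

A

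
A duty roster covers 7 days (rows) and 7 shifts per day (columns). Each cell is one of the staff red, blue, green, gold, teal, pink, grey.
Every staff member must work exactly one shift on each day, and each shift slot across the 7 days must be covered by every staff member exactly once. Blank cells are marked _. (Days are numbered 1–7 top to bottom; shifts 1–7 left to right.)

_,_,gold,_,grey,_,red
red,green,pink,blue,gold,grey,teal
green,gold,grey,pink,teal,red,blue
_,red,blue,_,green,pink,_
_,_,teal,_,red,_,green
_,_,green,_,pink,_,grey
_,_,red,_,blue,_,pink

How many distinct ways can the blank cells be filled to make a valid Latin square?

Day 1, shift 1: eliminating its day and shift leaves {blue, teal, pink}.
Day 1, shift 2: eliminating its day and shift leaves {blue, teal, pink}.
Day 1, shift 4: eliminating its day and shift leaves {green, teal}.
Day 1, shift 6: eliminating its day and shift leaves {blue, green, teal}.
Day 4, shift 1: eliminating its day and shift leaves {gold, teal, grey}.
Day 4, shift 4: eliminating its day and shift leaves {gold, teal, grey}.
Day 4, shift 7: eliminating its day and shift leaves {gold}.
Day 5, shift 1: eliminating its day and shift leaves {blue, gold, pink, grey}.
Day 5, shift 2: eliminating its day and shift leaves {blue, pink, grey}.
Day 5, shift 4: eliminating its day and shift leaves {gold, grey}.
Day 5, shift 6: eliminating its day and shift leaves {blue, gold}.
Day 6, shift 1: eliminating its day and shift leaves {blue, gold, teal}.
Day 6, shift 2: eliminating its day and shift leaves {blue, teal}.
Day 6, shift 4: eliminating its day and shift leaves {red, gold, teal}.
Day 6, shift 6: eliminating its day and shift leaves {blue, gold, teal}.
Day 7, shift 1: eliminating its day and shift leaves {gold, teal, grey}.
Day 7, shift 2: eliminating its day and shift leaves {teal, grey}.
Day 7, shift 4: eliminating its day and shift leaves {green, gold, teal, grey}.
Day 7, shift 6: eliminating its day and shift leaves {green, gold, teal}.
Enumerating the assignments across these blanks that avoid any day or shift repeat gives 8 completions.

8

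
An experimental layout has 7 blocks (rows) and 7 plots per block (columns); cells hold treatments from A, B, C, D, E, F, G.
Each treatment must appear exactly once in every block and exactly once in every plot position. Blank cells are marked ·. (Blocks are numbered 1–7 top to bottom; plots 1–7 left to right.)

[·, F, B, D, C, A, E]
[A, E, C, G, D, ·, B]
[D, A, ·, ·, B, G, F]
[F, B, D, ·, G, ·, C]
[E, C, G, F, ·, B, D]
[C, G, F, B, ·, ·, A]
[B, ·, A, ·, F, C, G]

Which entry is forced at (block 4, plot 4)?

Block 1, plot 1: block 1 has {A, B, C, D, E, F} and plot 1 has {A, B, C, D, E, F}, leaving only G.
Block 2, plot 6: block 2 has {A, B, C, D, E, G} and plot 6 has {A, B, C, G}, leaving only F.
Block 3, plot 3: block 3 has {A, B, D, F, G} and plot 3 has {A, B, C, D, F, G}, leaving only E.
Block 3, plot 4: block 3 has {A, B, D, E, F, G} and plot 4 has {B, D, F, G}, leaving only C.
Block 4, plot 6: block 4 has {B, C, D, F, G} and plot 6 has {A, B, C, F, G}, leaving only E.
Block 4 already has {B, C, D, E, F, G} and plot 4 already has {B, C, D, F, G}, so block 4, plot 4 must be A.

A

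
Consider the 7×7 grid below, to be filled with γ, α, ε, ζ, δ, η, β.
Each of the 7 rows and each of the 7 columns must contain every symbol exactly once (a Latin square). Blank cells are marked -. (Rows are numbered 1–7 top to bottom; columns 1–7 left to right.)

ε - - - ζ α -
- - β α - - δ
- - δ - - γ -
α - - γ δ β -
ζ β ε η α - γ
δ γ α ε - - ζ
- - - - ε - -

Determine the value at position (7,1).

γ

Row 5, column 6: row 5 has {γ, α, ε, ζ, η, β} and column 6 has {γ, α, β}, leaving only δ.
Row 6, column 6: row 6 has {γ, α, ε, ζ, δ} and column 6 has {γ, α, δ, β}, leaving only η.
Row 6, column 5: row 6 has {γ, α, ε, ζ, δ, η} and column 5 has {α, ε, ζ, δ}, leaving only β.
Row 3, column 5: row 3 has {γ, δ} and column 5 has {α, ε, ζ, δ, β}, leaving only η.
Row 2, column 5: row 2 has {α, δ, β} and column 5 has {α, ε, ζ, δ, η, β}, leaving only γ.
Row 2, column 1: row 2 has {γ, α, δ, β} and column 1 has {α, ε, ζ, δ}, leaving only η.
Row 3, column 1: row 3 has {γ, δ, η} and column 1 has {α, ε, ζ, δ, η}, leaving only β.
Row 7 already has {ε} and column 1 already has {α, ε, ζ, δ, η, β}, so row 7, column 1 must be γ.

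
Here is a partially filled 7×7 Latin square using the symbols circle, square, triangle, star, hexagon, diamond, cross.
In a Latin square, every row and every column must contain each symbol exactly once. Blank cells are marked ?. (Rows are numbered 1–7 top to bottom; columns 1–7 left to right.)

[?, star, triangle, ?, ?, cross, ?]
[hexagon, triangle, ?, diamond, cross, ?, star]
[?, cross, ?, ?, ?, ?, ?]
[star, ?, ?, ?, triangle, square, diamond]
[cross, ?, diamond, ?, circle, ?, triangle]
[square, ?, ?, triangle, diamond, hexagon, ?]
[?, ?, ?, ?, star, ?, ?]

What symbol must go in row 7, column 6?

Row 2, column 6: row 2 has {triangle, star, hexagon, diamond, cross} and column 6 has {square, hexagon, cross}, leaving only circle.
Row 2, column 3: row 2 has {circle, triangle, star, hexagon, diamond, cross} and column 3 has {triangle, diamond}, leaving only square.
Row 5, column 6: row 5 has {circle, triangle, diamond, cross} and column 6 has {circle, square, hexagon, cross}, leaving only star.
Row 6, column 2: row 6 has {square, triangle, hexagon, diamond} and column 2 has {triangle, star, cross}, leaving only circle.
Row 4, column 2: row 4 has {square, triangle, star, diamond} and column 2 has {circle, triangle, star, cross}, leaving only hexagon.
Row 5, column 2: row 5 has {circle, triangle, star, diamond, cross} and column 2 has {circle, triangle, star, hexagon, cross}, leaving only square.
Row 5, column 4: row 5 has {circle, square, triangle, star, diamond, cross} and column 4 has {triangle, diamond}, leaving only hexagon.
Row 6, column 7: row 6 has {circle, square, triangle, hexagon, diamond} and column 7 has {triangle, star, diamond}, leaving only cross.
Row 6, column 3: row 6 has {circle, square, triangle, hexagon, diamond, cross} and column 3 has {square, triangle, diamond}, leaving only star.
Row 7, column 2: row 7 has {star} and column 2 has {circle, square, triangle, star, hexagon, cross}, leaving only diamond.
Row 7 already has {star, diamond} and column 6 already has {circle, square, star, hexagon, cross}, so row 7, column 6 must be triangle.

triangle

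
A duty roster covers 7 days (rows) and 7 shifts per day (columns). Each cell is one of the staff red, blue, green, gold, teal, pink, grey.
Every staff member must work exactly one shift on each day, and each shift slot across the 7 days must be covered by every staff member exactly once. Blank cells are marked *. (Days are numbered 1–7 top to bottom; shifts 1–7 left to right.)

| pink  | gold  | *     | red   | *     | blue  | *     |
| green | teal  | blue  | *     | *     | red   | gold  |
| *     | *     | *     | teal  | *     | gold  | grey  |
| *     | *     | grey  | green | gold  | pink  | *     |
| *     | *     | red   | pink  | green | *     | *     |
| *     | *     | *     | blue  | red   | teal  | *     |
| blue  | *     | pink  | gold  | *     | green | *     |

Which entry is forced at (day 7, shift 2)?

Day 2, shift 4: day 2 has {red, blue, green, gold, teal} and shift 4 has {red, blue, green, gold, teal, pink}, leaving only grey.
Day 2, shift 5: day 2 has {red, blue, green, gold, teal, grey} and shift 5 has {red, green, gold}, leaving only pink.
Day 3, shift 1: day 3 has {gold, teal, grey} and shift 1 has {blue, green, pink}, leaving only red.
Day 3, shift 3: day 3 has {red, gold, teal, grey} and shift 3 has {red, blue, pink, grey}, leaving only green.
Day 1, shift 3: day 1 has {red, blue, gold, pink} and shift 3 has {red, blue, green, pink, grey}, leaving only teal.
Day 1, shift 5: day 1 has {red, blue, gold, teal, pink} and shift 5 has {red, green, gold, pink}, leaving only grey.
Day 1, shift 7: day 1 has {red, blue, gold, teal, pink, grey} and shift 7 has {gold, grey}, leaving only green.
Day 3, shift 5: day 3 has {red, green, gold, teal, grey} and shift 5 has {red, green, gold, pink, grey}, leaving only blue.
Day 3, shift 2: day 3 has {red, blue, green, gold, teal, grey} and shift 2 has {gold, teal}, leaving only pink.
Day 4, shift 1: day 4 has {green, gold, pink, grey} and shift 1 has {red, blue, green, pink}, leaving only teal.
Day 5, shift 6: day 5 has {red, green, pink} and shift 6 has {red, blue, green, gold, teal, pink}, leaving only grey.
Day 5, shift 1: day 5 has {red, green, pink, grey} and shift 1 has {red, blue, green, teal, pink}, leaving only gold.
Day 5, shift 2: day 5 has {red, green, gold, pink, grey} and shift 2 has {gold, teal, pink}, leaving only blue.
Day 4, shift 2: day 4 has {green, gold, teal, pink, grey} and shift 2 has {blue, gold, teal, pink}, leaving only red.
Day 7 already has {blue, green, gold, pink} and shift 2 already has {red, blue, gold, teal, pink}, so day 7, shift 2 must be grey.

grey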